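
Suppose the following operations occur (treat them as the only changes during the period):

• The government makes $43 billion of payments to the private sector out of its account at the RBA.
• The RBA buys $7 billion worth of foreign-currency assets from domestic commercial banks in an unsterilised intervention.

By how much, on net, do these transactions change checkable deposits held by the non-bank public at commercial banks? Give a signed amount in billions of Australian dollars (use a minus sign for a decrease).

+$43 billion

Government spending $43 billion: non-bank counterparties' bank balances rise → +$43B.
FX purchase $7 billion: the counterparty is a bank, so public deposits are unchanged → 0.
Net: 43 + 0 = +$43 billion.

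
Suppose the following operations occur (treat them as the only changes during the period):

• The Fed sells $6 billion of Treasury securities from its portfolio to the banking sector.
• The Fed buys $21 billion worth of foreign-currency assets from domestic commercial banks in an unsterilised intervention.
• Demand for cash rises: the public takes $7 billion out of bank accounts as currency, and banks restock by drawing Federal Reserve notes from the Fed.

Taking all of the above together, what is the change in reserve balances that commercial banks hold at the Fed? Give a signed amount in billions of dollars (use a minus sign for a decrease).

+$8 billion

OMO sale (to banks) $6 billion: the buying banks pay out of their reserve balances → −$6B.
FX purchase $21 billion: the Fed pays by crediting reserve accounts → +$21B.
Currency withdrawal $7 billion: banks swap reserves for currency → −$7B.
Net: −6 + 21 − 7 = +$8 billion.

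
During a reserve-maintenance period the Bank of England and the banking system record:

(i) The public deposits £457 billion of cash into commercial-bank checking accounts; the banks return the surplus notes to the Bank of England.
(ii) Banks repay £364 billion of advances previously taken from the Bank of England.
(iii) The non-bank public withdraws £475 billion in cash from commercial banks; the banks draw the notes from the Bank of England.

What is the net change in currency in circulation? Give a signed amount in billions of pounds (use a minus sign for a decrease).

Bank of England balance sheet:
  Assets:      Loans to banks −£364B
  Liabilities: Bank reserves −£382B, Currency in circulation +£18B
So the change in currency in circulation is +£18 billion.

+£18 billion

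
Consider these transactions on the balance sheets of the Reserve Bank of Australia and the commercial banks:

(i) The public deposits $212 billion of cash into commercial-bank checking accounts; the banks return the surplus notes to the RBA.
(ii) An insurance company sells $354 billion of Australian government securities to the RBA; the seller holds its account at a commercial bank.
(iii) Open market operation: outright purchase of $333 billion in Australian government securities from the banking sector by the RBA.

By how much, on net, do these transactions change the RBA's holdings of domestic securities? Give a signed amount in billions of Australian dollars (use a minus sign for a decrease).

Currency deposit $212 billion: the RBA's securities portfolio is untouched → 0.
Asset purchase (from non-banks) $354 billion: securities added to the RBA's portfolio → +$354B.
OMO purchase (from banks) $333 billion: securities added to the RBA's portfolio → +$333B.
Net: 0 + 354 + 333 = +$687 billion.

+$687 billion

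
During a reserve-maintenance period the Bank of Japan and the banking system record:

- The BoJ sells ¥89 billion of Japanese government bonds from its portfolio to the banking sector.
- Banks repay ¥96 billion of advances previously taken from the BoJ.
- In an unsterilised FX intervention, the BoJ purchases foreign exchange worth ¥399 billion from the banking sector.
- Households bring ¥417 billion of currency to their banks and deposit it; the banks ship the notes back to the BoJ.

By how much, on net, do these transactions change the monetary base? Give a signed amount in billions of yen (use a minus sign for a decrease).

OMO sale (to banks) ¥89 billion: BoJ balance sheet contracts → −¥89B.
Discount-window repayment ¥96 billion: BoJ balance sheet contracts → −¥96B.
FX purchase ¥399 billion: BoJ balance sheet expands → +¥399B.
Currency deposit ¥417 billion: just a shift between currency and reserves — both are base money → 0.
Net: −89 − 96 + 399 + 0 = +¥214 billion.

+¥214 billion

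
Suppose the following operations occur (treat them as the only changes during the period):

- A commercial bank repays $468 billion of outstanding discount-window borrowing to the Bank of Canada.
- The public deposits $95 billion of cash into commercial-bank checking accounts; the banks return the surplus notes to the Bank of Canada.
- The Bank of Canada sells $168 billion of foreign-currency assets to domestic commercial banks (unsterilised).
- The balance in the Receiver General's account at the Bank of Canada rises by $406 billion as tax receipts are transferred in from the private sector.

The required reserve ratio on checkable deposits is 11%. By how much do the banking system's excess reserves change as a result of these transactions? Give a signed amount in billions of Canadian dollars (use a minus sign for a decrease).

Discount-window repayment $468 billion: reserves −$468B, deposits 0.
Currency deposit $95 billion: reserves +$95B, deposits +$95B.
FX sale $168 billion: reserves −$168B, deposits 0.
Government account inflow $406 billion: reserves −$406B, deposits −$406B.
Totals: Δreserves = −$947B, Δdeposits = −$311B.
Δrequired reserves = 11% × −$311B = −$34.21B.
Δexcess reserves = Δreserves − Δrequired = −$947B − (−$34.21B) = -$912.79 billion.

-$912.79 billion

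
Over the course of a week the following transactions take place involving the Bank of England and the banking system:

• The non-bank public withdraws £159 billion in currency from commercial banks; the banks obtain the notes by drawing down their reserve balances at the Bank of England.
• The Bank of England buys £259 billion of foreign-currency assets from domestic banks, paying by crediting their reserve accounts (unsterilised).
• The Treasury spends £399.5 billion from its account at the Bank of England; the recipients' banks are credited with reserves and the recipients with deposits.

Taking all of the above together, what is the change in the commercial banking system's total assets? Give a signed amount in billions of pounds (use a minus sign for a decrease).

Currency withdrawal £159 billion: bank balance sheets shrink → −£159B.
FX purchase £259 billion: just an asset swap on bank balance sheets → 0.
Government spending £399.5 billion: bank balance sheets expand → +£399.5B.
Net: −159 + 0 + 399.5 = +£240.5 billion.

+£240.5 billion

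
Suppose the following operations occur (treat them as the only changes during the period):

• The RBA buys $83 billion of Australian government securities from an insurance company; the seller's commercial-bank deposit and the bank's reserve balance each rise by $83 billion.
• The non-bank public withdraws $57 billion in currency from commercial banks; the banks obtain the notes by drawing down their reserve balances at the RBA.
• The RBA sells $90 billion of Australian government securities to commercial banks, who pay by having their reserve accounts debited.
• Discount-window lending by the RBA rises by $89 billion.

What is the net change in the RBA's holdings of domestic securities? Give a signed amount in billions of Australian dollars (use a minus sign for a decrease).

-$7 billion

Asset purchase (from non-banks) $83 billion: securities added to the RBA's portfolio → +$83B.
Currency withdrawal $57 billion: the RBA's securities portfolio is untouched → 0.
OMO sale (to banks) $90 billion: securities removed from the RBA's portfolio → −$90B.
Discount-window loan $89 billion: the RBA's securities portfolio is untouched → 0.
Net: 83 + 0 − 90 + 0 = -$7 billion.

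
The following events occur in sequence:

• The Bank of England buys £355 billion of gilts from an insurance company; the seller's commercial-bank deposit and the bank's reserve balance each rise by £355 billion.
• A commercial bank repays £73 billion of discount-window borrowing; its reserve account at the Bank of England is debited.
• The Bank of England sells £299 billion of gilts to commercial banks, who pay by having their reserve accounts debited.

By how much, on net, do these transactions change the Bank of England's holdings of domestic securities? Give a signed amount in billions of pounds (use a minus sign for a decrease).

Asset purchase (from non-banks) £355 billion: securities added to the Bank of England's portfolio → +£355B.
Discount-window repayment £73 billion: the Bank of England's securities portfolio is untouched → 0.
OMO sale (to banks) £299 billion: securities removed from the Bank of England's portfolio → −£299B.
Net: 355 + 0 − 299 = +£56 billion.

+£56 billion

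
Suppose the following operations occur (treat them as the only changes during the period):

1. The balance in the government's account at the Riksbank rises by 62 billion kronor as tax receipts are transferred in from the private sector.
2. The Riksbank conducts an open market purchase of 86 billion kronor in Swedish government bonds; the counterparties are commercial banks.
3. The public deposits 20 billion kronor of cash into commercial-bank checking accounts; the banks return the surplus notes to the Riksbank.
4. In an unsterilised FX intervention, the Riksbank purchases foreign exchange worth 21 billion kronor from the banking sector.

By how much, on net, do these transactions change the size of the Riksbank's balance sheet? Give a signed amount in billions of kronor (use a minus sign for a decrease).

Government account inflow 62 billion kronor: only the composition of liabilities changes → 0.
OMO purchase (from banks) 86 billion kronor: a Riksbank asset is acquired → +86B.
Currency deposit 20 billion kronor: only the composition of liabilities changes → 0.
FX purchase 21 billion kronor: a Riksbank asset is acquired → +21B.
Net: 0 + 86 + 0 + 21 = +107 billion.

+107 billion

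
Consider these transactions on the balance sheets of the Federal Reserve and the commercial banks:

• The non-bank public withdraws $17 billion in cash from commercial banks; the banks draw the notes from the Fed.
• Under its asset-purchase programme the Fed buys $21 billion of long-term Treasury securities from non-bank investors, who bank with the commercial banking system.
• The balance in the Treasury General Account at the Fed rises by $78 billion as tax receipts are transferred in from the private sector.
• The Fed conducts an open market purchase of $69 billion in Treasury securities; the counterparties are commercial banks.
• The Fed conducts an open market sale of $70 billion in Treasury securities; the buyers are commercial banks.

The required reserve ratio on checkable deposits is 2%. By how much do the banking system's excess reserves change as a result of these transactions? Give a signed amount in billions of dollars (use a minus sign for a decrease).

Currency withdrawal $17 billion: reserves −$17B, deposits −$17B.
Asset purchase (from non-banks) $21 billion: reserves +$21B, deposits +$21B.
Government account inflow $78 billion: reserves −$78B, deposits −$78B.
OMO purchase (from banks) $69 billion: reserves +$69B, deposits 0.
OMO sale (to banks) $70 billion: reserves −$70B, deposits 0.
Totals: Δreserves = −$75B, Δdeposits = −$74B.
Δrequired reserves = 2% × −$74B = −$1.48B.
Δexcess reserves = Δreserves − Δrequired = −$75B − (−$1.48B) = -$73.52 billion.

-$73.52 billion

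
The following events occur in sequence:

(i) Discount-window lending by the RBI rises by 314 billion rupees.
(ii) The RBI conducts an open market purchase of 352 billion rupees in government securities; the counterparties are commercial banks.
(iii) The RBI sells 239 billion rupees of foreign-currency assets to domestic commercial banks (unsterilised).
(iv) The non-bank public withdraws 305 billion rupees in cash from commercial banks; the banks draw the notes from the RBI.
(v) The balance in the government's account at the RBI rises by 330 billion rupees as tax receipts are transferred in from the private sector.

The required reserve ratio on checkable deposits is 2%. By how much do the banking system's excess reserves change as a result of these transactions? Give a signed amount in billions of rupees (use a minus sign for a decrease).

Discount-window loan 314 billion rupees: reserves +314B, deposits 0.
OMO purchase (from banks) 352 billion rupees: reserves +352B, deposits 0.
FX sale 239 billion rupees: reserves −239B, deposits 0.
Currency withdrawal 305 billion rupees: reserves −305B, deposits −305B.
Government account inflow 330 billion rupees: reserves −330B, deposits −330B.
Totals: Δreserves = −208B, Δdeposits = −635B.
Δrequired reserves = 2% × −635B = −12.7B.
Δexcess reserves = Δreserves − Δrequired = −208B − (−12.7B) = -195.3 billion.

-195.3 billion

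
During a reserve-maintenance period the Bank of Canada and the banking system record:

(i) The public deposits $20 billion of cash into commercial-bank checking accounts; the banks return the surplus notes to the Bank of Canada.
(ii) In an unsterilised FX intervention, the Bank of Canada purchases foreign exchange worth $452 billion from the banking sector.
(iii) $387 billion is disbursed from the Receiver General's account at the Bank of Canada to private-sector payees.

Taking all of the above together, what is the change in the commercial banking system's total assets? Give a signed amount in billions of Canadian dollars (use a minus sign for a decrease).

Bank of Canada balance sheet:
  Assets:      Foreign assets +$452B
  Liabilities: Bank reserves +$859B, Currency in circulation −$20B, Government deposits −$387B
Commercial banking system:
  Assets:      Reserves at CB +$859B, Foreign assets −$452B
  Liabilities: Checkable deposits +$407B
Change in total bank assets = +$407 billion.

+$407 billion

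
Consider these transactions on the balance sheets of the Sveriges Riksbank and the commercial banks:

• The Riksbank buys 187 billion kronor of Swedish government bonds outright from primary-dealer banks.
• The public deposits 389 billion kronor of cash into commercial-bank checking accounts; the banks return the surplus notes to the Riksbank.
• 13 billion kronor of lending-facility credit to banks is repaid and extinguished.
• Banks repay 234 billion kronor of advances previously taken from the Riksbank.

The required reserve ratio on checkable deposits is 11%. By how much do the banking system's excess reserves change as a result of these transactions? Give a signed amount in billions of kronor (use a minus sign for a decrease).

OMO purchase (from banks) 187 billion kronor: reserves +187B, deposits 0.
Currency deposit 389 billion kronor: reserves +389B, deposits +389B.
Discount-window repayment 13 billion kronor: reserves −13B, deposits 0.
Discount-window repayment 234 billion kronor: reserves −234B, deposits 0.
Totals: Δreserves = +329B, Δdeposits = +389B.
Δrequired reserves = 11% × +389B = +42.79B.
Δexcess reserves = Δreserves − Δrequired = +329B − (+42.79B) = +286.21 billion.

+286.21 billion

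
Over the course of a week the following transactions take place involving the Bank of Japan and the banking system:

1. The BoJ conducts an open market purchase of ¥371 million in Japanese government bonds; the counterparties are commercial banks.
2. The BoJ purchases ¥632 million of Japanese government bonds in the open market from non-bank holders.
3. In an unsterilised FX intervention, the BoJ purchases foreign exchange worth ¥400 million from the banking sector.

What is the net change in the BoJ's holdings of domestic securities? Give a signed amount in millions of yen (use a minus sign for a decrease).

+¥1003 million

OMO purchase (from banks) ¥371 million: securities added to the BoJ's portfolio → +¥371M.
Asset purchase (from non-banks) ¥632 million: securities added to the BoJ's portfolio → +¥632M.
FX purchase ¥400 million: the BoJ's securities portfolio is untouched → 0.
Net: 371 + 632 + 0 = +¥1003 million.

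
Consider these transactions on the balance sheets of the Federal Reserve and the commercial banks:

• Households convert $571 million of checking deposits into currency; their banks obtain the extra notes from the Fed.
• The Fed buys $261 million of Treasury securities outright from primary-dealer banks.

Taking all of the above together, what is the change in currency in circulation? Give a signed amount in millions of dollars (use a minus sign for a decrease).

+$571 million

Fed balance sheet:
  Assets:      Securities +$261M
  Liabilities: Bank reserves −$310M, Currency in circulation +$571M
So the change in currency in circulation is +$571 million.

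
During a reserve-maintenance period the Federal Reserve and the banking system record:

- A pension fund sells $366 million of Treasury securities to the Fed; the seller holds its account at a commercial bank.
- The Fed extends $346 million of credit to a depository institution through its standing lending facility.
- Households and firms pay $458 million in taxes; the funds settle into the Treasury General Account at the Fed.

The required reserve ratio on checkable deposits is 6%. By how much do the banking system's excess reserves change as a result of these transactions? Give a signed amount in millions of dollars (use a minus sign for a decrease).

+$259.52 million

Asset purchase (from non-banks) $366 million: reserves +$366M, deposits +$366M.
Discount-window loan $346 million: reserves +$346M, deposits 0.
Government account inflow $458 million: reserves −$458M, deposits −$458M.
Totals: Δreserves = +$254M, Δdeposits = −$92M.
Δrequired reserves = 6% × −$92M = −$5.52M.
Δexcess reserves = Δreserves − Δrequired = +$254M − (−$5.52M) = +$259.52 million.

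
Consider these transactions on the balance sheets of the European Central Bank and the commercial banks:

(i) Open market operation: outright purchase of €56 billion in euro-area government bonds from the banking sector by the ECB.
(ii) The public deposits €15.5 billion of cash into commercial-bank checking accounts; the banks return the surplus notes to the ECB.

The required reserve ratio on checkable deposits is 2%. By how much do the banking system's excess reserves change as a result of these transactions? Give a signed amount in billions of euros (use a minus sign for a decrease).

OMO purchase (from banks) €56 billion: reserves +€56B, deposits 0.
Currency deposit €15.5 billion: reserves +€15.5B, deposits +€15.5B.
Totals: Δreserves = +€71.5B, Δdeposits = +€15.5B.
Δrequired reserves = 2% × +€15.5B = +€0.31B.
Δexcess reserves = Δreserves − Δrequired = +€71.5B − (+€0.31B) = +€71.19 billion.

+€71.19 billion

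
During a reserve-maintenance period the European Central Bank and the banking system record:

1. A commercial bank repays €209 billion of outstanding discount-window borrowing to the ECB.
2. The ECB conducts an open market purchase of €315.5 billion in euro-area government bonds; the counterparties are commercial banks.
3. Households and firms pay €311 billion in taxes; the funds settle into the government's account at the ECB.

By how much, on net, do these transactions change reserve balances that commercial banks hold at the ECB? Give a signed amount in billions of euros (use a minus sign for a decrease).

-€204.5 billion

Discount-window repayment €209 billion: repayment is debited from reserves → −€209B.
OMO purchase (from banks) €315.5 billion: the ECB pays by crediting reserve accounts → +€315.5B.
Government account inflow €311 billion: funds move from bank reserves into the government account → −€311B.
Net: −209 + 315.5 − 311 = -€204.5 billion.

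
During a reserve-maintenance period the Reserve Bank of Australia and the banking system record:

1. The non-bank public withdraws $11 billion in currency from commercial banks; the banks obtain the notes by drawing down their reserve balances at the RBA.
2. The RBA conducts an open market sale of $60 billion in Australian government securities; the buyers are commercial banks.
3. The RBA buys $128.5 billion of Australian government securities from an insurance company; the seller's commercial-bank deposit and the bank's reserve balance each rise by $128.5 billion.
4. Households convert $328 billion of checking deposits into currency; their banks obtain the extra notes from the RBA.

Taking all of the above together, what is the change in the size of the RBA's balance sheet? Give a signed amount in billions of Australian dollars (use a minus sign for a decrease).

Currency withdrawal $11 billion: only the composition of liabilities changes → 0.
OMO sale (to banks) $60 billion: an RBA asset is shed → −$60B.
Asset purchase (from non-banks) $128.5 billion: an RBA asset is acquired → +$128.5B.
Currency withdrawal $328 billion: only the composition of liabilities changes → 0.
Net: 0 − 60 + 128.5 + 0 = +$68.5 billion.

+$68.5 billion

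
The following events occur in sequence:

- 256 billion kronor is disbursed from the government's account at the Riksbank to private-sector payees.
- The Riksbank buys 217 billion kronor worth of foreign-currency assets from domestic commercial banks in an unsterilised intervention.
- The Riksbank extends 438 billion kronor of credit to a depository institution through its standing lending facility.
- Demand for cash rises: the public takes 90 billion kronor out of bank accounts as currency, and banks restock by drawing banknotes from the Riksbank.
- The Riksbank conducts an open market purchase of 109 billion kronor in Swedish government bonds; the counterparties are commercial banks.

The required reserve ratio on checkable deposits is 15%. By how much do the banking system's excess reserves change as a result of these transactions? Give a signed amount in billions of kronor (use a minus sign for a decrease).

Government spending 256 billion kronor: reserves +256B, deposits +256B.
FX purchase 217 billion kronor: reserves +217B, deposits 0.
Discount-window loan 438 billion kronor: reserves +438B, deposits 0.
Currency withdrawal 90 billion kronor: reserves −90B, deposits −90B.
OMO purchase (from banks) 109 billion kronor: reserves +109B, deposits 0.
Totals: Δreserves = +930B, Δdeposits = +166B.
Δrequired reserves = 15% × +166B = +24.9B.
Δexcess reserves = Δreserves − Δrequired = +930B − (+24.9B) = +905.1 billion.

+905.1 billion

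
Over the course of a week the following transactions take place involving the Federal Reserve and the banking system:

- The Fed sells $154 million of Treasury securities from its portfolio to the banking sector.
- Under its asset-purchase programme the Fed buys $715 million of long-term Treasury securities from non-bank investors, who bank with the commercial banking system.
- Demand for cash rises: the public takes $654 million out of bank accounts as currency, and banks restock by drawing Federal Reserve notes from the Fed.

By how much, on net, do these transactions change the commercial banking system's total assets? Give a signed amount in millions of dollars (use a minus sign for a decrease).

+$61 million

OMO sale (to banks) $154 million: just an asset swap on bank balance sheets → 0.
Asset purchase (from non-banks) $715 million: bank balance sheets expand → +$715M.
Currency withdrawal $654 million: bank balance sheets shrink → −$654M.
Net: 0 + 715 − 654 = +$61 million.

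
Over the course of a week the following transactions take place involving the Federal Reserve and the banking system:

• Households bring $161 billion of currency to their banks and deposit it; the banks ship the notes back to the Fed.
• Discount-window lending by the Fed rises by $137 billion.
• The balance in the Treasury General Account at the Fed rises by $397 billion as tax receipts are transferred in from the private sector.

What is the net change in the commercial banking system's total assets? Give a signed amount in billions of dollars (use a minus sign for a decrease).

-$99 billion

Fed balance sheet:
  Assets:      Loans to banks +$137B
  Liabilities: Bank reserves −$99B, Currency in circulation −$161B, Government deposits +$397B
Commercial banking system:
  Assets:      Reserves at CB −$99B
  Liabilities: Checkable deposits −$236B, Borrowings from CB +$137B
Change in total bank assets = -$99 billion.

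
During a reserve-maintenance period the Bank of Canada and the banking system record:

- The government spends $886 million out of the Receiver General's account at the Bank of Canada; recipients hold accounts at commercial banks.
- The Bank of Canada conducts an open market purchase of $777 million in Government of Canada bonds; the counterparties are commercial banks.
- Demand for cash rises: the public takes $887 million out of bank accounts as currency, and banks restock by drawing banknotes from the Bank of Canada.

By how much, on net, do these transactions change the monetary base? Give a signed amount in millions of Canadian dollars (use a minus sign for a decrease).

Bank of Canada balance sheet:
  Assets:      Securities +$777M
  Liabilities: Bank reserves +$776M, Currency in circulation +$887M, Government deposits −$886M
Monetary base = currency + reserves: +$887M + (+$776M) = +$1663 million.

+$1663 million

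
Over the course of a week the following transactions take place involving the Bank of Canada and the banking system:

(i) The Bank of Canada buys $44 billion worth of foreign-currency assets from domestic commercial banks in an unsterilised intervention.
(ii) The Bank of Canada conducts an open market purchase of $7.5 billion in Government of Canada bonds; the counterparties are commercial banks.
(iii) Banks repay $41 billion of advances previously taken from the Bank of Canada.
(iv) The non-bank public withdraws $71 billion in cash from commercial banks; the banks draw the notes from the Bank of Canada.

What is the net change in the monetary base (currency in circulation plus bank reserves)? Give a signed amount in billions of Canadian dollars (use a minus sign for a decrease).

FX purchase $44 billion: Bank of Canada balance sheet expands → +$44B.
OMO purchase (from banks) $7.5 billion: Bank of Canada balance sheet expands → +$7.5B.
Discount-window repayment $41 billion: Bank of Canada balance sheet contracts → −$41B.
Currency withdrawal $71 billion: just a shift between currency and reserves — both are base money → 0.
Net: 44 + 7.5 − 41 + 0 = +$10.5 billion.

+$10.5 billion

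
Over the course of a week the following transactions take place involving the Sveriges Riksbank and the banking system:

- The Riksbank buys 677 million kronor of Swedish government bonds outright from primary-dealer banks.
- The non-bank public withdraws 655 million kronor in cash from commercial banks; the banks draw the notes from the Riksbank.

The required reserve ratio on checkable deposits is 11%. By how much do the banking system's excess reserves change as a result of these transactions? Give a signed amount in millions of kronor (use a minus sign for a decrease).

+94.05 million

OMO purchase (from banks) 677 million kronor: reserves +677M, deposits 0.
Currency withdrawal 655 million kronor: reserves −655M, deposits −655M.
Totals: Δreserves = +22M, Δdeposits = −655M.
Δrequired reserves = 11% × −655M = −72.05M.
Δexcess reserves = Δreserves − Δrequired = +22M − (−72.05M) = +94.05 million.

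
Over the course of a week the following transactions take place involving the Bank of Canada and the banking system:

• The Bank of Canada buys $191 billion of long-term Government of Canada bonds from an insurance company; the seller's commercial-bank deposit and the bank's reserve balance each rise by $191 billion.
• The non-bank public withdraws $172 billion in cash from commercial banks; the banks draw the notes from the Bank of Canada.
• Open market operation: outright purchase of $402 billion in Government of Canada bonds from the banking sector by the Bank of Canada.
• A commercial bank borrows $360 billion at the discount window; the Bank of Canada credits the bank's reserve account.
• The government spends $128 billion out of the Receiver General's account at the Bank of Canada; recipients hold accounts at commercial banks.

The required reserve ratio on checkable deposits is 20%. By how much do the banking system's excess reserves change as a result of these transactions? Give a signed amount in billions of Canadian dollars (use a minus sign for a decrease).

Asset purchase (from non-banks) $191 billion: reserves +$191B, deposits +$191B.
Currency withdrawal $172 billion: reserves −$172B, deposits −$172B.
OMO purchase (from banks) $402 billion: reserves +$402B, deposits 0.
Discount-window loan $360 billion: reserves +$360B, deposits 0.
Government spending $128 billion: reserves +$128B, deposits +$128B.
Totals: Δreserves = +$909B, Δdeposits = +$147B.
Δrequired reserves = 20% × +$147B = +$29.4B.
Δexcess reserves = Δreserves − Δrequired = +$909B − (+$29.4B) = +$879.6 billion.

+$879.6 billion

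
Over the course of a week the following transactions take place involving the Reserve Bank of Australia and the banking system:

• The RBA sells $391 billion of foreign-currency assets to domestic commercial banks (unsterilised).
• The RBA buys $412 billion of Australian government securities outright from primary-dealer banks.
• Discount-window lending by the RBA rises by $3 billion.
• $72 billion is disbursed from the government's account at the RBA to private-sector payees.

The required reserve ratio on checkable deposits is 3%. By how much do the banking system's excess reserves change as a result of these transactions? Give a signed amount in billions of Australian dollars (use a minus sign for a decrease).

FX sale $391 billion: reserves −$391B, deposits 0.
OMO purchase (from banks) $412 billion: reserves +$412B, deposits 0.
Discount-window loan $3 billion: reserves +$3B, deposits 0.
Government spending $72 billion: reserves +$72B, deposits +$72B.
Totals: Δreserves = +$96B, Δdeposits = +$72B.
Δrequired reserves = 3% × +$72B = +$2.16B.
Δexcess reserves = Δreserves − Δrequired = +$96B − (+$2.16B) = +$93.84 billion.

+$93.84 billion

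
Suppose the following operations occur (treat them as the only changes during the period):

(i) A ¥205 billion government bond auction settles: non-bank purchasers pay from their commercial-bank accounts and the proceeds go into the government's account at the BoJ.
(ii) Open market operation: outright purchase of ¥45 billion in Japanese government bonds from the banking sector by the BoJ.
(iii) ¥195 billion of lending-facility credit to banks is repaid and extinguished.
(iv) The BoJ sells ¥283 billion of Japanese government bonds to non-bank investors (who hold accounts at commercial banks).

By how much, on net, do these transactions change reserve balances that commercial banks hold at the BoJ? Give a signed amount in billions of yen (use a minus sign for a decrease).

-¥638 billion

BoJ balance sheet:
  Assets:      Securities −¥238B, Loans to banks −¥195B
  Liabilities: Bank reserves −¥638B, Government deposits +¥205B
Commercial banking system:
  Assets:      Reserves at CB −¥638B, Securities −¥45B
  Liabilities: Checkable deposits −¥488B, Borrowings from CB −¥195B
So the change in reserve balances that commercial banks hold at the BoJ is -¥638 billion.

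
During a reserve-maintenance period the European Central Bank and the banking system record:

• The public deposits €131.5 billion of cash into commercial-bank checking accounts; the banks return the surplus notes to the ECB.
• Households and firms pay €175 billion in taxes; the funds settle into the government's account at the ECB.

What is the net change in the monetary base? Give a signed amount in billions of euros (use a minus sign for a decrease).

ECB balance sheet:
  Assets:      no change
  Liabilities: Bank reserves −€43.5B, Currency in circulation −€131.5B, Government deposits +€175B
Monetary base = currency + reserves: −€131.5B + (−€43.5B) = -€175 billion.

-€175 billion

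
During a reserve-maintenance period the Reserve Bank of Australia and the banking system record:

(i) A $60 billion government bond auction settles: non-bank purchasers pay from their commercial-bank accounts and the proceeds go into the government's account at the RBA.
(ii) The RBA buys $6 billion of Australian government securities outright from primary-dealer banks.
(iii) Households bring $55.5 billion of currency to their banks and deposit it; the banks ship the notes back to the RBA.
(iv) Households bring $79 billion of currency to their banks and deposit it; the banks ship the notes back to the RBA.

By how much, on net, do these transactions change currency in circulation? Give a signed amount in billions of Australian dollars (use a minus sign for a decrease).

RBA balance sheet:
  Assets:      Securities +$6B
  Liabilities: Bank reserves +$80.5B, Currency in circulation −$134.5B, Government deposits +$60B
So the change in currency in circulation is -$134.5 billion.

-$134.5 billion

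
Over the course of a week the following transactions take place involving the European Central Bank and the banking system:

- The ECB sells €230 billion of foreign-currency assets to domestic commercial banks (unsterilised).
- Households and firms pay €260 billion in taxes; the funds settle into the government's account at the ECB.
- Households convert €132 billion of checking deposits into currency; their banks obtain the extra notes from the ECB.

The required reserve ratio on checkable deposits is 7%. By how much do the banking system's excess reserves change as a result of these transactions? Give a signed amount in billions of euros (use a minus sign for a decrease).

FX sale €230 billion: reserves −€230B, deposits 0.
Government account inflow €260 billion: reserves −€260B, deposits −€260B.
Currency withdrawal €132 billion: reserves −€132B, deposits −€132B.
Totals: Δreserves = −€622B, Δdeposits = −€392B.
Δrequired reserves = 7% × −€392B = −€27.44B.
Δexcess reserves = Δreserves − Δrequired = −€622B − (−€27.44B) = -€594.56 billion.

-€594.56 billion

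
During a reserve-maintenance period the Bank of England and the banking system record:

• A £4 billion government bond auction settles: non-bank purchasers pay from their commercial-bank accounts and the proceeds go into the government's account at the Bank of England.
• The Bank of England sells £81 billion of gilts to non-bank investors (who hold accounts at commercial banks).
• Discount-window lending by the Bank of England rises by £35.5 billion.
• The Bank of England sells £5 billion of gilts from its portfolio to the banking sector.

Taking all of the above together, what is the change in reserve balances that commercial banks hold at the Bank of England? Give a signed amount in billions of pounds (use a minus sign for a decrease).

Bank of England balance sheet:
  Assets:      Securities −£86B, Loans to banks +£35.5B
  Liabilities: Bank reserves −£54.5B, Government deposits +£4B
So the change in reserve balances that commercial banks hold at the Bank of England is -£54.5 billion.

-£54.5 billion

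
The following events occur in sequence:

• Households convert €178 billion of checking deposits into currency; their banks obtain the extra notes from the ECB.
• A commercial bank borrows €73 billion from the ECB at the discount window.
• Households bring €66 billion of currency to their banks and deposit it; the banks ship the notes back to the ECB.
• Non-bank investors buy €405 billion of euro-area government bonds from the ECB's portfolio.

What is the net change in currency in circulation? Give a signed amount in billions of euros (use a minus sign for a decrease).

+€112 billion

ECB balance sheet:
  Assets:      Securities −€405B, Loans to banks +€73B
  Liabilities: Bank reserves −€444B, Currency in circulation +€112B
So the change in currency in circulation is +€112 billion.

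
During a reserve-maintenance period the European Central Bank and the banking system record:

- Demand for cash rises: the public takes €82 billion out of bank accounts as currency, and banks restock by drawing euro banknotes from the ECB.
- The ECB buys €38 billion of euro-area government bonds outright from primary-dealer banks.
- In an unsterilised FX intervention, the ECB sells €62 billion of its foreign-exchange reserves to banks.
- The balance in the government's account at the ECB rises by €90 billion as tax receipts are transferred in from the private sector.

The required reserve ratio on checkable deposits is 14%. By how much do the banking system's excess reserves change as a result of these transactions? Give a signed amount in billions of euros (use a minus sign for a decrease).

Currency withdrawal €82 billion: reserves −€82B, deposits −€82B.
OMO purchase (from banks) €38 billion: reserves +€38B, deposits 0.
FX sale €62 billion: reserves −€62B, deposits 0.
Government account inflow €90 billion: reserves −€90B, deposits −€90B.
Totals: Δreserves = −€196B, Δdeposits = −€172B.
Δrequired reserves = 14% × −€172B = −€24.08B.
Δexcess reserves = Δreserves − Δrequired = −€196B − (−€24.08B) = -€171.92 billion.

-€171.92 billion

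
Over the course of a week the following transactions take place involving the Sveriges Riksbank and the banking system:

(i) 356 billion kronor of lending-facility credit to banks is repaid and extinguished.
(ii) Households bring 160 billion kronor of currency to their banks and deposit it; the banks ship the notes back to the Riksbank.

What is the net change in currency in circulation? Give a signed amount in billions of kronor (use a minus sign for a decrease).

Discount-window repayment 356 billion kronor: no currency enters or leaves circulation → 0.
Currency deposit 160 billion kronor: notes return to the central bank → −160B.
Net: 0 − 160 = -160 billion.

-160 billion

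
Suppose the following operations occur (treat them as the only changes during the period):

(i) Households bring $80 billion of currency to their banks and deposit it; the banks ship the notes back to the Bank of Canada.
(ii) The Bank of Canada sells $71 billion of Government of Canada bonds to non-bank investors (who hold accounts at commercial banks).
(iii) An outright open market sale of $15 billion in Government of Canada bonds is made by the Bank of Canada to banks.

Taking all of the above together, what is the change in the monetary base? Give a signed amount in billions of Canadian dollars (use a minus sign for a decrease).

Bank of Canada balance sheet:
  Assets:      Securities −$86B
  Liabilities: Bank reserves −$6B, Currency in circulation −$80B
Commercial banking system:
  Assets:      Reserves at CB −$6B, Securities +$15B
  Liabilities: Checkable deposits +$9B
Monetary base = currency + reserves: −$80B + (−$6B) = -$86 billion.

-$86 billion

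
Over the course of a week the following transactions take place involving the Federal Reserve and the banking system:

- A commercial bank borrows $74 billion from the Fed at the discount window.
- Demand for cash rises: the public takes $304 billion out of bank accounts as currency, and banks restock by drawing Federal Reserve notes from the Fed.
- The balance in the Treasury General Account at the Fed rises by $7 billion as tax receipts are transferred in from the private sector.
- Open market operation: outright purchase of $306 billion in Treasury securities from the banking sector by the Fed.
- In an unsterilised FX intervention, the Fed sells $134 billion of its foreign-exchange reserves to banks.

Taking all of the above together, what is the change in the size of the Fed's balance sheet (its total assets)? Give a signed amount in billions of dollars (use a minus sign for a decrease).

+$246 billion

Fed balance sheet:
  Assets:      Securities +$306B, Loans to banks +$74B, Foreign assets −$134B
  Liabilities: Bank reserves −$65B, Currency in circulation +$304B, Government deposits +$7B
Change in total Fed assets = +$246 billion.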